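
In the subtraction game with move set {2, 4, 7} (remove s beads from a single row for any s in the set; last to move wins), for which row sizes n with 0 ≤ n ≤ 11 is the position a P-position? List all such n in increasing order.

0, 1, 6, 9

Build the Grundy sequence with g(k) = mex{g(k−s) : s ∈ {2, 4, 7}, s ≤ k}:
k:     0  1  2  3  4  5  6  7  8  9 10 11
g(k):  0  0  1  1  2  2  0  3  1  0  2  1
The P-positions (g = 0) in 0..11 are 0, 1, 6, 9.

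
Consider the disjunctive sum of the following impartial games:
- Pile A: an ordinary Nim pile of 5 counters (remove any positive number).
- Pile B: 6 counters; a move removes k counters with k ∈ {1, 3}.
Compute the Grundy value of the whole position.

Pile A is a plain Nim pile of size 5, so its Grundy value is 5.
Build the Grundy sequence for pile B with g(k) = mex{g(k−s) : s ∈ {1, 3}, s ≤ k}:
k:     0  1  2  3  4  5  6
g(k):  0  1  0  1  0  1  0
So g(6) = 0.
The value of a disjunctive sum is the nim-sum of the parts.
Combined value = 5 ⊕ 0 = 5.

5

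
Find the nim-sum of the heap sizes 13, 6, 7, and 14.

Nim-sum: 13 XOR 6 XOR 7 XOR 14 = 2.

2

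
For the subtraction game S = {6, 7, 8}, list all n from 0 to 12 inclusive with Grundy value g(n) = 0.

0, 1, 2, 3, 4, 5

Grundy values for subtraction set {6, 7, 8}:
g(0) = mex{} = 0
g(1) = mex{} = 0
g(2) = mex{} = 0
g(3) = mex{} = 0
g(4) = mex{} = 0
g(5) = mex{} = 0
g(6) = mex{0} = 1
g(7) = mex{0} = 1
g(8) = mex{0} = 1
g(9) = mex{0} = 1
g(10) = mex{0} = 1
g(11) = mex{0} = 1
g(12) = mex{0,1} = 2
The P-positions (g = 0) in 0..12 are 0, 1, 2, 3, 4, 5.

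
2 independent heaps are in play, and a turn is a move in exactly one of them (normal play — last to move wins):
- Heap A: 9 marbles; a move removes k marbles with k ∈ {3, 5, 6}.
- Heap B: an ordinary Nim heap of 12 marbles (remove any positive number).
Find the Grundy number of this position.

For heap A, compute g(0), g(1), … with moves {3, 5, 6}:
k:     0  1  2  3  4  5  6  7  8  9
g(k):  0  0  0  1  1  1  2  2  2  0
So g(9) = 0.
Heap B is a plain Nim heap of size 12, so its Grundy value is 12.
By the Sprague-Grundy theorem, the Grundy value of a sum of independent games is the XOR of the component values.
Combined value = 0 ⊕ 12 = 12.

12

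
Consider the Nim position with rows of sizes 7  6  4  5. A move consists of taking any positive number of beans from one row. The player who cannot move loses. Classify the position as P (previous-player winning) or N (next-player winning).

P-position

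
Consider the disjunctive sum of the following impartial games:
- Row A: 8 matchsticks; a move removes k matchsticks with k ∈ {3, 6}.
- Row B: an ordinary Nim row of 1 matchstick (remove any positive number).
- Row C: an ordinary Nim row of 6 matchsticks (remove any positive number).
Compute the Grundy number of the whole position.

5

Grundy values for row A (subtraction set {3, 6}):
k:     0  1  2  3  4  5  6  7  8
g(k):  0  0  0  1  1  1  2  2  2
So g(8) = 2.
Row B is a plain Nim row of size 1, so its Grundy value is 1.
Row C is a plain Nim row of size 6, so its Grundy value is 6.
By the Sprague-Grundy theorem, the Grundy value of a sum of independent games is the XOR of the component values.
Combined value = 2 XOR 1 XOR 6 = 5.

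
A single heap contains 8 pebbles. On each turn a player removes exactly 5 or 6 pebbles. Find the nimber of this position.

1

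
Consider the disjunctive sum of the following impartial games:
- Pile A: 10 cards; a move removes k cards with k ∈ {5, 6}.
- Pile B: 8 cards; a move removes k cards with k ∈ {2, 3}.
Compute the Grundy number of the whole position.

3

For pile A, compute g(0), g(1), … with moves {5, 6}:
g(0) = mex{} = 0
g(1) = mex{} = 0
g(2) = mex{} = 0
g(3) = mex{} = 0
g(4) = mex{} = 0
g(5) = mex{0} = 1
g(6) = mex{0} = 1
g(7) = mex{0} = 1
g(8) = mex{0} = 1
g(9) = mex{0} = 1
g(10) = mex{0,1} = 2
So g(10) = 2.
Build the Grundy sequence for pile B with g(k) = mex{g(k−s) : s ∈ {2, 3}, s ≤ k}:
k:     0  1  2  3  4  5  6  7  8
g(k):  0  0  1  1  2  0  0  1  1
So g(8) = 1.
By the Sprague-Grundy theorem, the Grundy value of a sum of independent games is the XOR of the component values.
Combined value = 2 XOR 1 = 3.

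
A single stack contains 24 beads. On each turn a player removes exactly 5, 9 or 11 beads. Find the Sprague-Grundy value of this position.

1

Compute g(0), g(1), … for moves {5, 9, 11}:
k:     0  1  2  3  4  5  6  7  8  9 10 11 12 13 14 15 16 17 18 19 20 21 22 23 24
g(k):  0  0  0  0  0  1  1  1  1  1  2  2  2  2  2  3  0  0  0  0  0  1  1  1  1
So g(24) = 1.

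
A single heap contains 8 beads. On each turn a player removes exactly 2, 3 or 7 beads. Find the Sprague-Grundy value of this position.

Grundy values for subtraction set {2, 3, 7}:
k:     0  1  2  3  4  5  6  7  8
g(k):  0  0  1  1  2  0  0  1  1
So g(8) = 1.

1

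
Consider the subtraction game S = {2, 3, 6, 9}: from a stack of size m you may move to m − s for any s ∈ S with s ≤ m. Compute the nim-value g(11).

Compute g(0), g(1), … for moves {2, 3, 6, 9}:
k:     0  1  2  3  4  5  6  7  8  9 10 11
g(k):  0  0  1  1  2  0  3  1  2  2  3  3
So g(11) = 3.

3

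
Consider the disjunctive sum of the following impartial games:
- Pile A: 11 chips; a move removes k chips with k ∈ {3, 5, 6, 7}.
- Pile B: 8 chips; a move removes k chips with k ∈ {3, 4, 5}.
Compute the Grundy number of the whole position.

0

Grundy values for pile A (subtraction set {3, 5, 6, 7}):
k:     0  1  2  3  4  5  6  7  8  9 10 11
g(k):  0  0  0  1  1  1  2  2  2  3  0  0
So g(11) = 0.
Build the Grundy sequence for pile B with g(k) = mex{g(k−s) : s ∈ {3, 4, 5}, s ≤ k}:
k:     0  1  2  3  4  5  6  7  8
g(k):  0  0  0  1  1  1  2  2  0
So g(8) = 0.
By the Sprague-Grundy theorem, the Grundy value of a sum of independent games is the XOR of the component values.
Combined value = 0 ⊕ 0 = 0.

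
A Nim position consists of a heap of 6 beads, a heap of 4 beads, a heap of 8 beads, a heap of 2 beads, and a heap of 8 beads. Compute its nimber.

Nim-sum: 6 ^ 4 ^ 8 ^ 2 ^ 8 = 0.

0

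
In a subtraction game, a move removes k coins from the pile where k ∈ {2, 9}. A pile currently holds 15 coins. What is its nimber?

Compute g(0), g(1), … for moves {2, 9}:
k:     0  1  2  3  4  5  6  7  8  9 10 11 12 13 14 15
g(k):  0  0  1  1  0  0  1  1  0  2  1  0  0  1  1  0
So g(15) = 0.

0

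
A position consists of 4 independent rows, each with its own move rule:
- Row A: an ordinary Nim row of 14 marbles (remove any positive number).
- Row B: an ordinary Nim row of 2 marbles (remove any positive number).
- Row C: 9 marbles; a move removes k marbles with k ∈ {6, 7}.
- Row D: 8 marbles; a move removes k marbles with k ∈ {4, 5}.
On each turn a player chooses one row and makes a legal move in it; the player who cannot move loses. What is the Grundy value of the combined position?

Row A is a plain Nim row of size 14, so its Grundy value is 14.
Row B is a plain Nim row of size 2, so its Grundy value is 2.
Grundy values for row C (subtraction set {6, 7}):
g(0) = mex{} = 0
g(1) = mex{} = 0
g(2) = mex{} = 0
g(3) = mex{} = 0
g(4) = mex{} = 0
g(5) = mex{} = 0
g(6) = mex{0} = 1
g(7) = mex{0} = 1
g(8) = mex{0} = 1
g(9) = mex{0} = 1
So g(9) = 1.
For row D, compute g(0), g(1), … with moves {4, 5}:
k:     0  1  2  3  4  5  6  7  8
g(k):  0  0  0  0  1  1  1  1  2
So g(8) = 2.
The value of a disjunctive sum is the nim-sum of the parts.
Combined value = 14 XOR 2 XOR 1 XOR 2 = 15.

15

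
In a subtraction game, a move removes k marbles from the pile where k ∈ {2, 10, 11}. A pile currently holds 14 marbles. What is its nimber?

Build the Grundy sequence with g(k) = mex{g(k−s) : s ∈ {2, 10, 11}, s ≤ k}:
g(0) = mex{} = 0
g(1) = mex{} = 0
g(2) = mex{0} = 1
g(3) = mex{0} = 1
g(4) = mex{1} = 0
g(5) = mex{1} = 0
g(6) = mex{0} = 1
g(7) = mex{0} = 1
g(8) = mex{1} = 0
g(9) = mex{1} = 0
g(10) = mex{0} = 1
g(11) = mex{0} = 1
g(12) = mex{0,1} = 2
g(13) = mex{1} = 0
g(14) = mex{0,1,2} = 3
So g(14) = 3.

3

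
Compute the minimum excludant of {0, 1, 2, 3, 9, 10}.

The values 0, 1, 2, 3 are all present; 4 is the first non-negative integer missing from the set.

4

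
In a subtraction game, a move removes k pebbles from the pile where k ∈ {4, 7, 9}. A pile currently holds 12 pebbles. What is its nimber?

3

Build the Grundy sequence with g(k) = mex{g(k−s) : s ∈ {4, 7, 9}, s ≤ k}:
k:     0  1  2  3  4  5  6  7  8  9 10 11 12
g(k):  0  0  0  0  1  1  1  1  2  2  2  2  3
So g(12) = 3.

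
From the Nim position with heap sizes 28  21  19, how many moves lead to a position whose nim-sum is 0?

Compute the nim-sum pairwise:
28 ⊕ 21 = 9
9 ⊕ 19 = 26
The overall nim-sum is X = 26. A heap of size p has a winning move iff p XOR X < p (reduce it to p XOR X).
  28: 28 XOR 26 = 6 < 28 — winning move (to 6).
  21: 21 XOR 26 = 15 < 21 — winning move (to 15).
  19: 19 XOR 26 = 9 < 19 — winning move (to 9).
That gives 3 winning moves.

3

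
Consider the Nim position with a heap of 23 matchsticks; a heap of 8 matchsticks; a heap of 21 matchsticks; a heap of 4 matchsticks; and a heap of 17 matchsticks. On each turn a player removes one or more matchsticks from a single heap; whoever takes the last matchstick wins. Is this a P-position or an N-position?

Write each in binary and XOR column by column:
  10111  (23)
  01000  (8)
  10101  (21)
  00100  (4)
  10001  (17)
  -----
  11111  (31)
The nim-sum is 31 ≠ 0, so this is an N-position: the player to move can win.

N-position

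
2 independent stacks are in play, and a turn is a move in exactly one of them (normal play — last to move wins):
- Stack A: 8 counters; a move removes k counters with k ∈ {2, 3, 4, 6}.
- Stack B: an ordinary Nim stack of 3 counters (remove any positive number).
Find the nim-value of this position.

3

Build the Grundy sequence for stack A with g(k) = mex{g(k−s) : s ∈ {2, 3, 4, 6}, s ≤ k}:
k:     0  1  2  3  4  5  6  7  8
g(k):  0  0  1  1  2  2  3  3  0
So g(8) = 0.
Stack B is a plain Nim stack of size 3, so its Grundy value is 3.
The value of a disjunctive sum is the nim-sum of the parts.
Combined value = 0 ⊕ 3 = 3.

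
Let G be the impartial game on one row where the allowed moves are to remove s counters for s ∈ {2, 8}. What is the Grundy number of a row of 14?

0

Grundy values for subtraction set {2, 8}:
k:     0  1  2  3  4  5  6  7  8  9 10 11 12 13 14
g(k):  0  0  1  1  0  0  1  1  2  2  0  0  1  1  0
So g(14) = 0.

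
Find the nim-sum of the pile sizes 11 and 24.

In binary:
  01011  (11)
  11000  (24)
  -----
  10011  (19)

19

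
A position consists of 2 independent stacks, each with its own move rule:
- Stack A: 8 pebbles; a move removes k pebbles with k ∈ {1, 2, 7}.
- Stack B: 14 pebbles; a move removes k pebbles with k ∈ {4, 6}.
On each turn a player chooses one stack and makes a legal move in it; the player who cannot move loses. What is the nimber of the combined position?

3

Grundy values for stack A (subtraction set {1, 2, 7}):
g(0) = mex{} = 0
g(1) = mex{0} = 1
g(2) = mex{0,1} = 2
g(3) = mex{1,2} = 0
g(4) = mex{0,2} = 1
g(5) = mex{0,1} = 2
g(6) = mex{1,2} = 0
g(7) = mex{0,2} = 1
g(8) = mex{0,1} = 2
So g(8) = 2.
Build the Grundy sequence for stack B with g(k) = mex{g(k−s) : s ∈ {4, 6}, s ≤ k}:
k:     0  1  2  3  4  5  6  7  8  9 10 11 12 13 14
g(k):  0  0  0  0  1  1  1  1  2  2  0  0  0  0  1
So g(14) = 1.
By the Sprague-Grundy theorem, the Grundy value of a sum of independent games is the XOR of the component values.
Combined value = 2 ⊕ 1 = 3.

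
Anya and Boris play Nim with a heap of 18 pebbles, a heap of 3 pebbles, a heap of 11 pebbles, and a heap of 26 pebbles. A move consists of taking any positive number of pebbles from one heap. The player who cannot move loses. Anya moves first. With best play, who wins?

Boris wins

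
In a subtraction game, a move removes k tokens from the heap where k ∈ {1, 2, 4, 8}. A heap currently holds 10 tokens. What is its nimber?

1

Grundy values for subtraction set {1, 2, 4, 8}:
g(0) = mex{} = 0
g(1) = mex{0} = 1
g(2) = mex{0,1} = 2
g(3) = mex{1,2} = 0
g(4) = mex{0,2} = 1
g(5) = mex{0,1} = 2
g(6) = mex{1,2} = 0
g(7) = mex{0,2} = 1
g(8) = mex{0,1} = 2
g(9) = mex{1,2} = 0
g(10) = mex{0,2} = 1
So g(10) = 1.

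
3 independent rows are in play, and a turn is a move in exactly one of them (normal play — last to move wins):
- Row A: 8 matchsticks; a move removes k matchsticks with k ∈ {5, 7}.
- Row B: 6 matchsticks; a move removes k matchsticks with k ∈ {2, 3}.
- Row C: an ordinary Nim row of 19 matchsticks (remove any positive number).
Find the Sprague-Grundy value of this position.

18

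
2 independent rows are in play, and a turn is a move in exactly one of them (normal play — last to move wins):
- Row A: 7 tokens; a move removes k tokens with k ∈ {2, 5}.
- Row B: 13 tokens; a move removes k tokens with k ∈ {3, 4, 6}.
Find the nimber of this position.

1

For row A, compute g(0), g(1), … with moves {2, 5}:
k:     0  1  2  3  4  5  6  7
g(k):  0  0  1  1  0  2  1  0
So g(7) = 0.
For row B, compute g(0), g(1), … with moves {3, 4, 6}:
g(0) = mex{} = 0
g(1) = mex{} = 0
g(2) = mex{} = 0
g(3) = mex{0} = 1
g(4) = mex{0} = 1
g(5) = mex{0} = 1
g(6) = mex{0,1} = 2
g(7) = mex{0,1} = 2
g(8) = mex{0,1} = 2
g(9) = mex{1,2} = 0
g(10) = mex{1,2} = 0
g(11) = mex{1,2} = 0
g(12) = mex{0,2} = 1
g(13) = mex{0,2} = 1
So g(13) = 1.
The value of a disjunctive sum is the nim-sum of the parts.
Combined value = 0 XOR 1 = 1.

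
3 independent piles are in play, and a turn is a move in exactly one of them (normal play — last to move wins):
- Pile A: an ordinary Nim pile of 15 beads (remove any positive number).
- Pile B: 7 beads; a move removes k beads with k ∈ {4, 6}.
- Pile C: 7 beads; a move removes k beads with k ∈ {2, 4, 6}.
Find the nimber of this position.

13

Pile A is a plain Nim pile of size 15, so its Grundy value is 15.
Grundy values for pile B (subtraction set {4, 6}):
k:     0  1  2  3  4  5  6  7
g(k):  0  0  0  0  1  1  1  1
So g(7) = 1.
Grundy values for pile C (subtraction set {2, 4, 6}):
g(0) = mex{} = 0
g(1) = mex{} = 0
g(2) = mex{0} = 1
g(3) = mex{0} = 1
g(4) = mex{0,1} = 2
g(5) = mex{0,1} = 2
g(6) = mex{0,1,2} = 3
g(7) = mex{0,1,2} = 3
So g(7) = 3.
The value of a disjunctive sum is the nim-sum of the parts.
Combined value = 15 ⊕ 1 ⊕ 3 = 13.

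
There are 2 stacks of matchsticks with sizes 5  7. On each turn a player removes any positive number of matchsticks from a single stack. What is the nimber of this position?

2

Nim-sum: 5 ⊕ 7 = 2.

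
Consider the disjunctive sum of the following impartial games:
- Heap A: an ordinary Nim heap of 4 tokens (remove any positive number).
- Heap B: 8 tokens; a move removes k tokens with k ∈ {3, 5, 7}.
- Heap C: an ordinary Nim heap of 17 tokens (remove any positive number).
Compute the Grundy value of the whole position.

23

Heap A is a plain Nim heap of size 4, so its Grundy value is 4.
Grundy values for heap B (subtraction set {3, 5, 7}):
k:     0  1  2  3  4  5  6  7  8
g(k):  0  0  0  1  1  1  2  2  2
So g(8) = 2.
Heap C is a plain Nim heap of size 17, so its Grundy value is 17.
By the Sprague-Grundy theorem, the Grundy value of a sum of independent games is the XOR of the component values.
Combined value = 4 ⊕ 2 ⊕ 17 = 23.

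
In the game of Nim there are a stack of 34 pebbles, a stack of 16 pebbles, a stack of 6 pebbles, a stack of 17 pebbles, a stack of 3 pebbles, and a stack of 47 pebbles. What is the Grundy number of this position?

9

Compute the nim-sum pairwise:
34 ^ 16 = 50
50 ^ 6 = 52
52 ^ 17 = 37
37 ^ 3 = 38
38 ^ 47 = 9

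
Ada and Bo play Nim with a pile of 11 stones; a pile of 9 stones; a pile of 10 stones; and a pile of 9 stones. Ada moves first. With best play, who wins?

Compute the nim-sum pairwise:
11 ^ 9 = 2
2 ^ 10 = 8
8 ^ 9 = 1
The nim-sum is 1 ≠ 0, so this is an N-position: the player to move can win; Ada has a winning move.

Ada wins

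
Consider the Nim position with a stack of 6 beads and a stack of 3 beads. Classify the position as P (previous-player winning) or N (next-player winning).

N-position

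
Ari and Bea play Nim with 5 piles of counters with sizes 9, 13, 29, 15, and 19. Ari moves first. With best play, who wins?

Ari wins

Nim-sum: 9 XOR 13 XOR 29 XOR 15 XOR 19 = 5.
The nim-sum is 5 ≠ 0, so this is an N-position: the player to move can win; Ari has a winning move.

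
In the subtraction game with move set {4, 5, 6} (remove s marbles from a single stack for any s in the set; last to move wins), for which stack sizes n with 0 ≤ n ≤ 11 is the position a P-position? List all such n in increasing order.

0, 1, 2, 3, 10, 11

Grundy values for subtraction set {4, 5, 6}:
k:     0  1  2  3  4  5  6  7  8  9 10 11
g(k):  0  0  0  0  1  1  1  1  2  2  0  0
The P-positions (g = 0) in 0..11 are 0, 1, 2, 3, 10, 11.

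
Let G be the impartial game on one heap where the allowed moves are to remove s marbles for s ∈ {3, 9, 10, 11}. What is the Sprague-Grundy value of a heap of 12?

2

Build the Grundy sequence with g(k) = mex{g(k−s) : s ∈ {3, 9, 10, 11}, s ≤ k}:
g(0) = mex{} = 0
g(1) = mex{} = 0
g(2) = mex{} = 0
g(3) = mex{0} = 1
g(4) = mex{0} = 1
g(5) = mex{0} = 1
g(6) = mex{1} = 0
g(7) = mex{1} = 0
g(8) = mex{1} = 0
g(9) = mex{0} = 1
g(10) = mex{0} = 1
g(11) = mex{0} = 1
g(12) = mex{0,1} = 2
So g(12) = 2.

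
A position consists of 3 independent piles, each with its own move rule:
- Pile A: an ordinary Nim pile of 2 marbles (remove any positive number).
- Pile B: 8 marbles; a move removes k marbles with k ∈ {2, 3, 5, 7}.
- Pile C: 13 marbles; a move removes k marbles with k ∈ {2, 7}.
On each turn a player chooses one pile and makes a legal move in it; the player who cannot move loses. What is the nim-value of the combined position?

6

Pile A is a plain Nim pile of size 2, so its Grundy value is 2.
Build the Grundy sequence for pile B with g(k) = mex{g(k−s) : s ∈ {2, 3, 5, 7}, s ≤ k}:
k:     0  1  2  3  4  5  6  7  8
g(k):  0  0  1  1  2  2  3  3  4
So g(8) = 4.
For pile C, compute g(0), g(1), … with moves {2, 7}:
g(0) = mex{} = 0
g(1) = mex{} = 0
g(2) = mex{0} = 1
g(3) = mex{0} = 1
g(4) = mex{1} = 0
g(5) = mex{1} = 0
g(6) = mex{0} = 1
g(7) = mex{0} = 1
g(8) = mex{0,1} = 2
g(9) = mex{1} = 0
g(10) = mex{1,2} = 0
g(11) = mex{0} = 1
g(12) = mex{0} = 1
g(13) = mex{1} = 0
So g(13) = 0.
The value of a disjunctive sum is the nim-sum of the parts.
Combined value = 2 XOR 4 XOR 0 = 6.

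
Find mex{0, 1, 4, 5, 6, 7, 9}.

2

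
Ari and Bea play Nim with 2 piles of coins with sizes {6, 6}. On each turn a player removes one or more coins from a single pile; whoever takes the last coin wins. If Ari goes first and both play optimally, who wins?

Bea wins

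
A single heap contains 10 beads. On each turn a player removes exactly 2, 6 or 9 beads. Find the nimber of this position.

Compute g(0), g(1), … for moves {2, 6, 9}:
g(0) = mex{} = 0
g(1) = mex{} = 0
g(2) = mex{0} = 1
g(3) = mex{0} = 1
g(4) = mex{1} = 0
g(5) = mex{1} = 0
g(6) = mex{0} = 1
g(7) = mex{0} = 1
g(8) = mex{1} = 0
g(9) = mex{0,1} = 2
g(10) = mex{0} = 1
So g(10) = 1.

1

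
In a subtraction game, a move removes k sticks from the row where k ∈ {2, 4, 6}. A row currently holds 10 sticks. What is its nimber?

1

Compute g(0), g(1), … for moves {2, 4, 6}:
g(0) = mex{} = 0
g(1) = mex{} = 0
g(2) = mex{0} = 1
g(3) = mex{0} = 1
g(4) = mex{0,1} = 2
g(5) = mex{0,1} = 2
g(6) = mex{0,1,2} = 3
g(7) = mex{0,1,2} = 3
g(8) = mex{1,2,3} = 0
g(9) = mex{1,2,3} = 0
g(10) = mex{0,2,3} = 1
So g(10) = 1.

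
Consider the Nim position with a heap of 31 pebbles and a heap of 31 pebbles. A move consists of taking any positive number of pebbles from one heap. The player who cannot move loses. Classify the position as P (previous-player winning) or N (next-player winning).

P-position

Write each in binary and XOR column by column:
  11111  (31)
  11111  (31)
  -----
  00000  (0)
The nim-sum is 0, so this is a P-position: the player to move is in a losing position under optimal play.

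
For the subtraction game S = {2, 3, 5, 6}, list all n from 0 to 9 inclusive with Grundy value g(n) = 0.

0, 1, 8, 9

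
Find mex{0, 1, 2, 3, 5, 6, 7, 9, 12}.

4

The values 0, 1, 2, 3 are all present; 4 is the first non-negative integer missing from the set.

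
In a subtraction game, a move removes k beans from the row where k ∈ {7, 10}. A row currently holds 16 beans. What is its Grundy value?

Grundy values for subtraction set {7, 10}:
k:     0  1  2  3  4  5  6  7  8  9 10 11 12 13 14 15 16
g(k):  0  0  0  0  0  0  0  1  1  1  1  1  1  1  2  2  2
So g(16) = 2.

2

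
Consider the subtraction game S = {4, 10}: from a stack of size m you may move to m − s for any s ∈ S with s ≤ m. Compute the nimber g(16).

Compute g(0), g(1), … for moves {4, 10}:
k:     0  1  2  3  4  5  6  7  8  9 10 11 12 13 14 15 16
g(k):  0  0  0  0  1  1  1  1  0  0  2  2  1  1  0  0  0
So g(16) = 0.

0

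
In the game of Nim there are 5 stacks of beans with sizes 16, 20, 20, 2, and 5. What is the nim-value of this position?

Compute the nim-sum pairwise:
16 XOR 20 = 4
4 XOR 20 = 16
16 XOR 2 = 18
18 XOR 5 = 23

23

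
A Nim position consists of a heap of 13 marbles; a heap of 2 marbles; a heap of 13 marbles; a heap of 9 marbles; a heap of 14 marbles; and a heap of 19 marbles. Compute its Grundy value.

Nim-sum: 13 ⊕ 2 ⊕ 13 ⊕ 9 ⊕ 14 ⊕ 19 = 22.

22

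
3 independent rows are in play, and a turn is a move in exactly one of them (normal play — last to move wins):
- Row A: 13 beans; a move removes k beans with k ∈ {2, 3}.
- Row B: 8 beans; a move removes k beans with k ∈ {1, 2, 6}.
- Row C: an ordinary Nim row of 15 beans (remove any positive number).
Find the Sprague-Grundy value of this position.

15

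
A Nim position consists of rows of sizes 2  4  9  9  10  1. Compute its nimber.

Bitwise XOR of the heap sizes:
  0010  (2)
  0100  (4)
  1001  (9)
  1001  (9)
  1010  (10)
  0001  (1)
  ----
  1101  (13)

13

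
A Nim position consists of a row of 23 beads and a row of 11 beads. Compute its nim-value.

Nim-sum: 23 XOR 11 = 28.

28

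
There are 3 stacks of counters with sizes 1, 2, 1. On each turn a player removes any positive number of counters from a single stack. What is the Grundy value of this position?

2

Compute the nim-sum pairwise:
1 XOR 2 = 3
3 XOR 1 = 2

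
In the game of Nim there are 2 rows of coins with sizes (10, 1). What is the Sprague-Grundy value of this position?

Nim-sum: 10 XOR 1 = 11.

11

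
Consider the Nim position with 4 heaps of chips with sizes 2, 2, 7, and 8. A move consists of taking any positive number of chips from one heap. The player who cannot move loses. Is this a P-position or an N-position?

N-position

Compute the nim-sum pairwise:
2 XOR 2 = 0
0 XOR 7 = 7
7 XOR 8 = 15
The nim-sum is 15 ≠ 0, so this is an N-position: the player to move can win.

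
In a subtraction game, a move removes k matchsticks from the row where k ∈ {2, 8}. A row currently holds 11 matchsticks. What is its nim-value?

Grundy values for subtraction set {2, 8}:
g(0) = mex{} = 0
g(1) = mex{} = 0
g(2) = mex{0} = 1
g(3) = mex{0} = 1
g(4) = mex{1} = 0
g(5) = mex{1} = 0
g(6) = mex{0} = 1
g(7) = mex{0} = 1
g(8) = mex{0,1} = 2
g(9) = mex{0,1} = 2
g(10) = mex{1,2} = 0
g(11) = mex{1,2} = 0
So g(11) = 0.

0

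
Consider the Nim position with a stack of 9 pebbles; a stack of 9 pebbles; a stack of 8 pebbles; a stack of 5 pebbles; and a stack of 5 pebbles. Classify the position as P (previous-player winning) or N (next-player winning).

N-position

Write each in binary and XOR column by column:
  1001  (9)
  1001  (9)
  1000  (8)
  0101  (5)
  0101  (5)
  ----
  1000  (8)
The nim-sum is 8 ≠ 0, so this is an N-position: the player to move can win.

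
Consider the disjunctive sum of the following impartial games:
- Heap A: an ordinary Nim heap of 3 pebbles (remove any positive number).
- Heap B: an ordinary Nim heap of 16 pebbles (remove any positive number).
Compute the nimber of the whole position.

19

Heap A is a plain Nim heap of size 3, so its Grundy value is 3.
Heap B is a plain Nim heap of size 16, so its Grundy value is 16.
The value of a disjunctive sum is the nim-sum of the parts.
Combined value = 3 XOR 16 = 19.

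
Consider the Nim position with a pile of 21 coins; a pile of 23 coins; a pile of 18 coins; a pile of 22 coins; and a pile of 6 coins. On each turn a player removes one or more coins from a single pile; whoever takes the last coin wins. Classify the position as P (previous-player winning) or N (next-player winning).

P-position

Write each in binary and XOR column by column:
  10101  (21)
  10111  (23)
  10010  (18)
  10110  (22)
  00110  (6)
  -----
  00000  (0)
The nim-sum is 0, so this is a P-position: the player to move is in a losing position under optimal play.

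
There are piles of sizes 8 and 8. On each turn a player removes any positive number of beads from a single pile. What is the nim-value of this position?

0

Bitwise XOR of the heap sizes:
  1000  (8)
  1000  (8)
  ----
  0000  (0)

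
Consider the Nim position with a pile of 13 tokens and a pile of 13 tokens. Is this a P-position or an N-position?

Nim-sum: 13 ⊕ 13 = 0.
The nim-sum is 0, so this is a P-position: the player to move is in a losing position under optimal play.

P-position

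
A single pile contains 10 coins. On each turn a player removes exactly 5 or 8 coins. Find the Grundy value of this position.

2

Compute g(0), g(1), … for moves {5, 8}:
g(0) = mex{} = 0
g(1) = mex{} = 0
g(2) = mex{} = 0
g(3) = mex{} = 0
g(4) = mex{} = 0
g(5) = mex{0} = 1
g(6) = mex{0} = 1
g(7) = mex{0} = 1
g(8) = mex{0} = 1
g(9) = mex{0} = 1
g(10) = mex{0,1} = 2
So g(10) = 2.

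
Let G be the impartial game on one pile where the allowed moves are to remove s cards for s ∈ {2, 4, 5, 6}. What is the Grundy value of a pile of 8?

Build the Grundy sequence with g(k) = mex{g(k−s) : s ∈ {2, 4, 5, 6}, s ≤ k}:
g(0) = mex{} = 0
g(1) = mex{} = 0
g(2) = mex{0} = 1
g(3) = mex{0} = 1
g(4) = mex{0,1} = 2
g(5) = mex{0,1} = 2
g(6) = mex{0,1,2} = 3
g(7) = mex{0,1,2} = 3
g(8) = mex{1,2,3} = 0
So g(8) = 0.

0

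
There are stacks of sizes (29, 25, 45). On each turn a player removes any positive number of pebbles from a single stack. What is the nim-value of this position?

Compute the nim-sum pairwise:
29 ^ 25 = 4
4 ^ 45 = 41

41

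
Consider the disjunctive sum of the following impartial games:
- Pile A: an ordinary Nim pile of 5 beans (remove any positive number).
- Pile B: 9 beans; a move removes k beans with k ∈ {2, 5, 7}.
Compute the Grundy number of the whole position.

7

Pile A is a plain Nim pile of size 5, so its Grundy value is 5.
Grundy values for pile B (subtraction set {2, 5, 7}):
g(0) = mex{} = 0
g(1) = mex{} = 0
g(2) = mex{0} = 1
g(3) = mex{0} = 1
g(4) = mex{1} = 0
g(5) = mex{0,1} = 2
g(6) = mex{0} = 1
g(7) = mex{0,1,2} = 3
g(8) = mex{0,1} = 2
g(9) = mex{0,1,3} = 2
So g(9) = 2.
By the Sprague-Grundy theorem, the Grundy value of a sum of independent games is the XOR of the component values.
Combined value = 5 XOR 2 = 7.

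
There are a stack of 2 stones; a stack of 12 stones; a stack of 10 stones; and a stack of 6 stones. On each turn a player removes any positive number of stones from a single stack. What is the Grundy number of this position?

Compute the nim-sum pairwise:
2 XOR 12 = 14
14 XOR 10 = 4
4 XOR 6 = 2

2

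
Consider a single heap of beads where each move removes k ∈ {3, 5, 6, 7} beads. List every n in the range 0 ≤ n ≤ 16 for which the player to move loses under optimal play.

0, 1, 2, 10, 11, 12

Build the Grundy sequence with g(k) = mex{g(k−s) : s ∈ {3, 5, 6, 7}, s ≤ k}:
k:     0  1  2  3  4  5  6  7  8  9 10 11 12 13 14 15 16
g(k):  0  0  0  1  1  1  2  2  2  3  0  0  0  1  1  1  2
The P-positions (g = 0) in 0..16 are 0, 1, 2, 10, 11, 12.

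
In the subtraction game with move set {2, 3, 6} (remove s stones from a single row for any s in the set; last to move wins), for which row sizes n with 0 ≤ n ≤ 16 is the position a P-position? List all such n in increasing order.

0, 1, 5, 9, 10, 14

Grundy values for subtraction set {2, 3, 6}:
k:     0  1  2  3  4  5  6  7  8  9 10 11 12 13 14 15 16
g(k):  0  0  1  1  2  0  3  1  2  0  0  1  1  2  0  3  1
The P-positions (g = 0) in 0..16 are 0, 1, 5, 9, 10, 14.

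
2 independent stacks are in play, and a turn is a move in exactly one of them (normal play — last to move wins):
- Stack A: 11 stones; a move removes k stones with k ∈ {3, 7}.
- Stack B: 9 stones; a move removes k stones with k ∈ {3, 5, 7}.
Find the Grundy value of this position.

3

For stack A, compute g(0), g(1), … with moves {3, 7}:
g(0) = mex{} = 0
g(1) = mex{} = 0
g(2) = mex{} = 0
g(3) = mex{0} = 1
g(4) = mex{0} = 1
g(5) = mex{0} = 1
g(6) = mex{1} = 0
g(7) = mex{0,1} = 2
g(8) = mex{0,1} = 2
g(9) = mex{0} = 1
g(10) = mex{1,2} = 0
g(11) = mex{1,2} = 0
So g(11) = 0.
Build the Grundy sequence for stack B with g(k) = mex{g(k−s) : s ∈ {3, 5, 7}, s ≤ k}:
k:     0  1  2  3  4  5  6  7  8  9
g(k):  0  0  0  1  1  1  2  2  2  3
So g(9) = 3.
By the Sprague-Grundy theorem, the Grundy value of a sum of independent games is the XOR of the component values.
Combined value = 0 ⊕ 3 = 3.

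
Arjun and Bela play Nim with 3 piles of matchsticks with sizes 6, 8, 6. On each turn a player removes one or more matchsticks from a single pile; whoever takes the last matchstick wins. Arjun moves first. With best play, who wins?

Arjun wins

Write each in binary and XOR column by column:
  0110  (6)
  1000  (8)
  0110  (6)
  ----
  1000  (8)
The nim-sum is 8 ≠ 0, so this is an N-position: the player to move can win; Arjun has a winning move.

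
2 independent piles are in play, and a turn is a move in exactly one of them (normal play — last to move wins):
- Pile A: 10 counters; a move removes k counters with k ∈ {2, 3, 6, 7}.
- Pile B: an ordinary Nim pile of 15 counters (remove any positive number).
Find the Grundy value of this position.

For pile A, compute g(0), g(1), … with moves {2, 3, 6, 7}:
k:     0  1  2  3  4  5  6  7  8  9 10
g(k):  0  0  1  1  2  0  3  1  2  0  0
So g(10) = 0.
Pile B is a plain Nim pile of size 15, so its Grundy value is 15.
By the Sprague-Grundy theorem, the Grundy value of a sum of independent games is the XOR of the component values.
Combined value = 0 ⊕ 15 = 15.

15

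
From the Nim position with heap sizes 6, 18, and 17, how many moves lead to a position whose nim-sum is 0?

Compute the nim-sum pairwise:
6 XOR 18 = 20
20 XOR 17 = 5
The overall nim-sum is X = 5. A heap of size p has a winning move iff p XOR X < p (reduce it to p XOR X).
  6: 6 XOR 5 = 3 < 6 — winning move (to 3).
  18: 18 XOR 5 = 23 ≥ 18 — no move.
  17: 17 XOR 5 = 20 ≥ 17 — no move.
That gives 1 winning move.

1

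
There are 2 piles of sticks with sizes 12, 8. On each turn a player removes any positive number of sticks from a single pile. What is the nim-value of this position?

4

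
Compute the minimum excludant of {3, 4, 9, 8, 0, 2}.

1

0 is in the set but 1 is not, so the mex is 1.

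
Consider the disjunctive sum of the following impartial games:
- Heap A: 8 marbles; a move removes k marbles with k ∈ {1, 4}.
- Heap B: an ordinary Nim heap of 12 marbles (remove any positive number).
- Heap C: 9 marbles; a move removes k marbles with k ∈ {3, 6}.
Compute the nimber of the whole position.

For heap A, compute g(0), g(1), … with moves {1, 4}:
g(0) = mex{} = 0
g(1) = mex{0} = 1
g(2) = mex{1} = 0
g(3) = mex{0} = 1
g(4) = mex{0,1} = 2
g(5) = mex{1,2} = 0
g(6) = mex{0} = 1
g(7) = mex{1} = 0
g(8) = mex{0,2} = 1
So g(8) = 1.
Heap B is a plain Nim heap of size 12, so its Grundy value is 12.
Build the Grundy sequence for heap C with g(k) = mex{g(k−s) : s ∈ {3, 6}, s ≤ k}:
k:     0  1  2  3  4  5  6  7  8  9
g(k):  0  0  0  1  1  1  2  2  2  0
So g(9) = 0.
By the Sprague-Grundy theorem, the Grundy value of a sum of independent games is the XOR of the component values.
Combined value = 1 XOR 12 XOR 0 = 13.

13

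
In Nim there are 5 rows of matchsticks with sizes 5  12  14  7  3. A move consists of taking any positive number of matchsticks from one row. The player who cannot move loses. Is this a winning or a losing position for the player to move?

Winning position

Compute the nim-sum pairwise:
5 ⊕ 12 = 9
9 ⊕ 14 = 7
7 ⊕ 7 = 0
0 ⊕ 3 = 3
The nim-sum is 3 ≠ 0, so this is an N-position: the player to move can win.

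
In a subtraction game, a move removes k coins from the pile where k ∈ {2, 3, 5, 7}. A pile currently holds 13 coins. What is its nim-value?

Grundy values for subtraction set {2, 3, 5, 7}:
g(0) = mex{} = 0
g(1) = mex{} = 0
g(2) = mex{0} = 1
g(3) = mex{0} = 1
g(4) = mex{0,1} = 2
g(5) = mex{0,1} = 2
g(6) = mex{0,1,2} = 3
g(7) = mex{0,1,2} = 3
g(8) = mex{0,1,2,3} = 4
g(9) = mex{1,2,3} = 0
g(10) = mex{1,2,3,4} = 0
g(11) = mex{0,2,3,4} = 1
g(12) = mex{0,2,3} = 1
g(13) = mex{0,1,3,4} = 2
So g(13) = 2.

2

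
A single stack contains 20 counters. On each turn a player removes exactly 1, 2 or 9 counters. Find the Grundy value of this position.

0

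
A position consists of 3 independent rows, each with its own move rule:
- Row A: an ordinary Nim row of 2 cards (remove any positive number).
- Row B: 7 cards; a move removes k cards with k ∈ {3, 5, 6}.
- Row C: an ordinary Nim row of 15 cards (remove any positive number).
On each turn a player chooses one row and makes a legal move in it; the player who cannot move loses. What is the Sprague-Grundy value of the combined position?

Row A is a plain Nim row of size 2, so its Grundy value is 2.
Build the Grundy sequence for row B with g(k) = mex{g(k−s) : s ∈ {3, 5, 6}, s ≤ k}:
k:     0  1  2  3  4  5  6  7
g(k):  0  0  0  1  1  1  2  2
So g(7) = 2.
Row C is a plain Nim row of size 15, so its Grundy value is 15.
By the Sprague-Grundy theorem, the Grundy value of a sum of independent games is the XOR of the component values.
Combined value = 2 ⊕ 2 ⊕ 15 = 15.

15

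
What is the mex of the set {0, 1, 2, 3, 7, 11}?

The values 0, 1, 2, 3 are all present; 4 is the first non-negative integer missing from the set.

4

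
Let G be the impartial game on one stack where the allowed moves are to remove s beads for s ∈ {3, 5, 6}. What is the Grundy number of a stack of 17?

2

Grundy values for subtraction set {3, 5, 6}:
k:     0  1  2  3  4  5  6  7  8  9 10 11 12 13 14 15 16 17
g(k):  0  0  0  1  1  1  2  2  2  0  0  0  1  1  1  2  2  2
So g(17) = 2.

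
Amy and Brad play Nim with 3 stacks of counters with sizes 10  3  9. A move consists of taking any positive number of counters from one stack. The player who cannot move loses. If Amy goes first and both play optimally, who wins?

Brad wins

Compute the nim-sum pairwise:
10 ⊕ 3 = 9
9 ⊕ 9 = 0
The nim-sum is 0, so this is a P-position: the player to move is in a losing position under optimal play; Amy is about to move from it and so loses — Brad wins.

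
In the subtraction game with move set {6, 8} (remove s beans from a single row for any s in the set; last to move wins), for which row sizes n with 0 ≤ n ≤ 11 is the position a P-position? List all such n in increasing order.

0, 1, 2, 3, 4, 5

Grundy values for subtraction set {6, 8}:
k:     0  1  2  3  4  5  6  7  8  9 10 11
g(k):  0  0  0  0  0  0  1  1  1  1  1  1
The P-positions (g = 0) in 0..11 are 0, 1, 2, 3, 4, 5.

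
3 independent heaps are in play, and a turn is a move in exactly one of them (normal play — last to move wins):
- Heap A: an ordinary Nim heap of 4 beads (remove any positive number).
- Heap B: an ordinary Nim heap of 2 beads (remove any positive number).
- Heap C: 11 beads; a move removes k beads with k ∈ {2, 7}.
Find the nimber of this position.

7

Heap A is a plain Nim heap of size 4, so its Grundy value is 4.
Heap B is a plain Nim heap of size 2, so its Grundy value is 2.
For heap C, compute g(0), g(1), … with moves {2, 7}:
g(0) = mex{} = 0
g(1) = mex{} = 0
g(2) = mex{0} = 1
g(3) = mex{0} = 1
g(4) = mex{1} = 0
g(5) = mex{1} = 0
g(6) = mex{0} = 1
g(7) = mex{0} = 1
g(8) = mex{0,1} = 2
g(9) = mex{1} = 0
g(10) = mex{1,2} = 0
g(11) = mex{0} = 1
So g(11) = 1.
By the Sprague-Grundy theorem, the Grundy value of a sum of independent games is the XOR of the component values.
Combined value = 4 ⊕ 2 ⊕ 1 = 7.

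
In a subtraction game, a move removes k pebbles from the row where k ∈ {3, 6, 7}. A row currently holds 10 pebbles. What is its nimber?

0

Build the Grundy sequence with g(k) = mex{g(k−s) : s ∈ {3, 6, 7}, s ≤ k}:
k:     0  1  2  3  4  5  6  7  8  9 10
g(k):  0  0  0  1  1  1  2  2  2  3  0
So g(10) = 0.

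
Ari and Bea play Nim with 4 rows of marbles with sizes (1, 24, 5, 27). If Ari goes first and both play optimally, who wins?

Ari wins

Compute the nim-sum pairwise:
1 ^ 24 = 25
25 ^ 5 = 28
28 ^ 27 = 7
The nim-sum is 7 ≠ 0, so this is an N-position: the player to move can win; Ari has a winning move.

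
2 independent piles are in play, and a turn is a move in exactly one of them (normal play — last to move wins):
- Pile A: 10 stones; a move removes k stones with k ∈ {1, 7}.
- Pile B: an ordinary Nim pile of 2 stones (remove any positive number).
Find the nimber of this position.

Grundy values for pile A (subtraction set {1, 7}):
k:     0  1  2  3  4  5  6  7  8  9 10
g(k):  0  1  0  1  0  1  0  1  0  1  0
So g(10) = 0.
Pile B is a plain Nim pile of size 2, so its Grundy value is 2.
By the Sprague-Grundy theorem, the Grundy value of a sum of independent games is the XOR of the component values.
Combined value = 0 ⊕ 2 = 2.

2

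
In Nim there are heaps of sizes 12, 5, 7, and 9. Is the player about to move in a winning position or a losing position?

Winning position

Bitwise XOR of the heap sizes:
  1100  (12)
  0101  (5)
  0111  (7)
  1001  (9)
  ----
  0111  (7)
The nim-sum is 7 ≠ 0, so this is an N-position: the player to move can win.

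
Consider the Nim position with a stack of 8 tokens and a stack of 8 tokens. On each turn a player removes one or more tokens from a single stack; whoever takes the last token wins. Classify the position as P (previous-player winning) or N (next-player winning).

Nim-sum: 8 ^ 8 = 0.
The nim-sum is 0, so this is a P-position: the player to move is in a losing position under optimal play.

P-position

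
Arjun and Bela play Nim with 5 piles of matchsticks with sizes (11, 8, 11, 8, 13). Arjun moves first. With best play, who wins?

Compute the nim-sum pairwise:
11 XOR 8 = 3
3 XOR 11 = 8
8 XOR 8 = 0
0 XOR 13 = 13
The nim-sum is 13 ≠ 0, so this is an N-position: the player to move can win; Arjun has a winning move.

Arjun wins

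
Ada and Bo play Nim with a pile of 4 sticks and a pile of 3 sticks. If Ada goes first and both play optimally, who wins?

Nim-sum: 4 XOR 3 = 7.
The nim-sum is 7 ≠ 0, so this is an N-position: the player to move can win; Ada has a winning move.

Ada wins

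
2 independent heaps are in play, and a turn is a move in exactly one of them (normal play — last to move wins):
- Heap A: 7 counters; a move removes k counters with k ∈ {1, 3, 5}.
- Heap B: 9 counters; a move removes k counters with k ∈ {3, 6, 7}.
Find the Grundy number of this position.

2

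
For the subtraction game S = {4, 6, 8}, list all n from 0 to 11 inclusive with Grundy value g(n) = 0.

Grundy values for subtraction set {4, 6, 8}:
g(0) = mex{} = 0
g(1) = mex{} = 0
g(2) = mex{} = 0
g(3) = mex{} = 0
g(4) = mex{0} = 1
g(5) = mex{0} = 1
g(6) = mex{0} = 1
g(7) = mex{0} = 1
g(8) = mex{0,1} = 2
g(9) = mex{0,1} = 2
g(10) = mex{0,1} = 2
g(11) = mex{0,1} = 2
The P-positions (g = 0) in 0..11 are 0, 1, 2, 3.

0, 1, 2, 3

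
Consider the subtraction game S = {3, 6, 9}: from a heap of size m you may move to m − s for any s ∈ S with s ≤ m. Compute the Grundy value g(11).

Build the Grundy sequence with g(k) = mex{g(k−s) : s ∈ {3, 6, 9}, s ≤ k}:
g(0) = mex{} = 0
g(1) = mex{} = 0
g(2) = mex{} = 0
g(3) = mex{0} = 1
g(4) = mex{0} = 1
g(5) = mex{0} = 1
g(6) = mex{0,1} = 2
g(7) = mex{0,1} = 2
g(8) = mex{0,1} = 2
g(9) = mex{0,1,2} = 3
g(10) = mex{0,1,2} = 3
g(11) = mex{0,1,2} = 3
So g(11) = 3.

3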